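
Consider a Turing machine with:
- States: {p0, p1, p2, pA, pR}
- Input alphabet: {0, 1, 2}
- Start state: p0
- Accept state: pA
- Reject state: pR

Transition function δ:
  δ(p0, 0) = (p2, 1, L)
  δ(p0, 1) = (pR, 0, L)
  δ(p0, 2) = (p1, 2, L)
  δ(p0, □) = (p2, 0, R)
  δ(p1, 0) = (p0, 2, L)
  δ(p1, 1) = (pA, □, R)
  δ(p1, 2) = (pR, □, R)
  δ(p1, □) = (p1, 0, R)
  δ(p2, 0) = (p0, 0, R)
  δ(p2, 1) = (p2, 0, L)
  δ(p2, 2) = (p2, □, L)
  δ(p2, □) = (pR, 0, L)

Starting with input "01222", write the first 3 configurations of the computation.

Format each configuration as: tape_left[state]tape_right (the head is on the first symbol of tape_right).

Transitions applied:
Step 1: δ(p0, 0) = (p2, 1, L)
Step 2: δ(p2, □) = (pR, 0, L)

The first 3 configurations are:
[p0]01222 ⊢ [p2]□11222 ⊢ [pR]□011222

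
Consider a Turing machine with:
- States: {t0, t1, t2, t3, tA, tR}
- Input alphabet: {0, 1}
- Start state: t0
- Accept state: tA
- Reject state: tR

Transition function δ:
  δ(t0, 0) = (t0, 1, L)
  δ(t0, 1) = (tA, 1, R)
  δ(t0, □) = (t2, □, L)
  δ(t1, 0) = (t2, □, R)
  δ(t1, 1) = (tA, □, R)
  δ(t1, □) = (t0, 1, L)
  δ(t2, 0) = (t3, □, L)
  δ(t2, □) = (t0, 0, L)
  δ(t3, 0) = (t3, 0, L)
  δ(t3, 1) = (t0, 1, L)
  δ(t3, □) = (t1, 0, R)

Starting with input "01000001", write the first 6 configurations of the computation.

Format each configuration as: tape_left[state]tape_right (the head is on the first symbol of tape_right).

Transitions applied:
Step 1: δ(t0, 0) = (t0, 1, L)
Step 2: δ(t0, □) = (t2, □, L)
Step 3: δ(t2, □) = (t0, 0, L)
Step 4: δ(t0, □) = (t2, □, L)
Step 5: δ(t2, □) = (t0, 0, L)

The first 6 configurations are:
[t0]01000001 ⊢ [t0]□11000001 ⊢ [t2]□□11000001 ⊢ [t0]□0□11000001 ⊢ [t2]□□0□11000001 ⊢ [t0]□0□0□11000001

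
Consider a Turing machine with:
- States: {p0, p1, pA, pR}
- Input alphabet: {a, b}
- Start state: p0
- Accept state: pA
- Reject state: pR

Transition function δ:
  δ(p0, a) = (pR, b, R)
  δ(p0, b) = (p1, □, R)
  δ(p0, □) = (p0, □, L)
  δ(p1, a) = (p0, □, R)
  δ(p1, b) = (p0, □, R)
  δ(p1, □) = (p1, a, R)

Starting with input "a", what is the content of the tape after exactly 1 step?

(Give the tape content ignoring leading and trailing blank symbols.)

Execution trace:
Initial: [p0]a
Step 1: δ(p0, a) = (pR, b, R) → b[pR]□

The machine reaches the reject state pR and halts.

After 1 step, the tape (ignoring leading/trailing blanks) is: b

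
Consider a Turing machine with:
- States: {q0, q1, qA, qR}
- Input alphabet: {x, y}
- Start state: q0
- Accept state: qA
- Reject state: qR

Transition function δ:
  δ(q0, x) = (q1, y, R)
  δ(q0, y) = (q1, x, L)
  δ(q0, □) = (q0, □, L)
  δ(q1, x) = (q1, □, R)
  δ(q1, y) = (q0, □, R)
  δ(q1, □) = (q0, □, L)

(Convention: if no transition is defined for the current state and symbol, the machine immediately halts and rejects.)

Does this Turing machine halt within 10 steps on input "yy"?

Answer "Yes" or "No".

Execution trace:
Initial: [q0]yy
Step 1: δ(q0, y) = (q1, x, L) → [q1]□xy
Step 2: δ(q1, □) = (q0, □, L) → [q0]□□xy
Step 3: δ(q0, □) = (q0, □, L) → [q0]□□□xy
Step 4: δ(q0, □) = (q0, □, L) → [q0]□□□□xy
Step 5: δ(q0, □) = (q0, □, L) → [q0]□□□□□xy
Step 6: δ(q0, □) = (q0, □, L) → [q0]□□□□□□xy
Step 7: δ(q0, □) = (q0, □, L) → [q0]□□□□□□□xy
Step 8: δ(q0, □) = (q0, □, L) → [q0]□□□□□□□□xy
Step 9: δ(q0, □) = (q0, □, L) → [q0]□□□□□□□□□xy
Step 10: δ(q0, □) = (q0, □, L) → [q0]□□□□□□□□□□xy

The machine has not reached a halting state after 10 steps.
The machine did not halt within the 10-step bound.

Answer: No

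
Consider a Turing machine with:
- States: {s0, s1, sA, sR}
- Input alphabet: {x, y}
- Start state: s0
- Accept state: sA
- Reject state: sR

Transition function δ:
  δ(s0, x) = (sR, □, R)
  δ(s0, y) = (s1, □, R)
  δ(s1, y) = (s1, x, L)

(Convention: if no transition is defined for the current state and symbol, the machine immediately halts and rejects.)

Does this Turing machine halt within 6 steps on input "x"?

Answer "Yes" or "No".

Execution trace:
Initial: [s0]x
Step 1: δ(s0, x) = (sR, □, R) → □[sR]□

The machine reaches the reject state sR and halts.
The machine halted after 1 step (within the 6-step bound).

Answer: Yes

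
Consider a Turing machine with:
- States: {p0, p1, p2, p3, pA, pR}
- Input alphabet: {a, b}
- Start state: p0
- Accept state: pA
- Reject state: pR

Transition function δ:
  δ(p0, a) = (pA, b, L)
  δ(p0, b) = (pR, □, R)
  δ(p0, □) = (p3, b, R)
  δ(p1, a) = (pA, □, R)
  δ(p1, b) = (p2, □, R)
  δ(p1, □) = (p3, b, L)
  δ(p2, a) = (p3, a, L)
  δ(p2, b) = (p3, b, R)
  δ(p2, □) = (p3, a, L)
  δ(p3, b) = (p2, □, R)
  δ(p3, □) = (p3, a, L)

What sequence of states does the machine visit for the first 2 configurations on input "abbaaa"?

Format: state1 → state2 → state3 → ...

Execution trace:
Initial: [p0]abbaaa
Step 1: δ(p0, a) = (pA, b, L) → [pA]□bbbaaa

The machine reaches the accept state pA and halts.

State sequence: p0 → pA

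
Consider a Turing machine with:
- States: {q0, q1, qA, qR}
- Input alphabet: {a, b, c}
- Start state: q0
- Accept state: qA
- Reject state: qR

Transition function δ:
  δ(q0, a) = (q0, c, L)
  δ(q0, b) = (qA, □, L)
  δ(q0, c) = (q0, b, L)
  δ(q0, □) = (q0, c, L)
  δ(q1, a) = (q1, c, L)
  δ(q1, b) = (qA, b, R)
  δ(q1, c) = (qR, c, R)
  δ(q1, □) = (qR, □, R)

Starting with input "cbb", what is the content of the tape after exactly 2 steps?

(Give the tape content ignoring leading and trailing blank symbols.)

Execution trace:
Initial: [q0]cbb
Step 1: δ(q0, c) = (q0, b, L) → [q0]□bbb
Step 2: δ(q0, □) = (q0, c, L) → [q0]□cbbb

After 2 steps, the tape (ignoring leading/trailing blanks) is: cbbb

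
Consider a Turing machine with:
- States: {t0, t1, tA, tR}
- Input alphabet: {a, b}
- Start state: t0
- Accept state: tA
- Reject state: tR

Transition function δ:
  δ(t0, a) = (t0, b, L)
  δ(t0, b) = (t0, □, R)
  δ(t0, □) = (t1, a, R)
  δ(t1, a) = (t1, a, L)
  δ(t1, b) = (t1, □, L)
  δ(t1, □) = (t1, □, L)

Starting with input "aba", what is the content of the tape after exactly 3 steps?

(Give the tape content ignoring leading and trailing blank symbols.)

Execution trace:
Initial: [t0]aba
Step 1: δ(t0, a) = (t0, b, L) → [t0]□bba
Step 2: δ(t0, □) = (t1, a, R) → a[t1]bba
Step 3: δ(t1, b) = (t1, □, L) → [t1]a□ba

After 3 steps, the tape (ignoring leading/trailing blanks) is: a□ba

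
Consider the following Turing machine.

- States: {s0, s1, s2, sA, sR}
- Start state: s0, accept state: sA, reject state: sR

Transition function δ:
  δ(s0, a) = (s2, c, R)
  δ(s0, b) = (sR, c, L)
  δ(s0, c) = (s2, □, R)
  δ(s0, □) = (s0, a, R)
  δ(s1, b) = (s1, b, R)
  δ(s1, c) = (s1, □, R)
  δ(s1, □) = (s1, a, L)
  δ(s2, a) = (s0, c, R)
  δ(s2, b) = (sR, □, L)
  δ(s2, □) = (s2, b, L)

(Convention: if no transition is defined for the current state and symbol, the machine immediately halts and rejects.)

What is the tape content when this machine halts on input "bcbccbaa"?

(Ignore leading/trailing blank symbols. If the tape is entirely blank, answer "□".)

Execution trace:
Initial: [s0]bcbccbaa
Step 1: δ(s0, b) = (sR, c, L) → [sR]□ccbccbaa

The machine reaches the reject state sR and halts.

Final tape (ignoring leading/trailing blanks): ccbccbaa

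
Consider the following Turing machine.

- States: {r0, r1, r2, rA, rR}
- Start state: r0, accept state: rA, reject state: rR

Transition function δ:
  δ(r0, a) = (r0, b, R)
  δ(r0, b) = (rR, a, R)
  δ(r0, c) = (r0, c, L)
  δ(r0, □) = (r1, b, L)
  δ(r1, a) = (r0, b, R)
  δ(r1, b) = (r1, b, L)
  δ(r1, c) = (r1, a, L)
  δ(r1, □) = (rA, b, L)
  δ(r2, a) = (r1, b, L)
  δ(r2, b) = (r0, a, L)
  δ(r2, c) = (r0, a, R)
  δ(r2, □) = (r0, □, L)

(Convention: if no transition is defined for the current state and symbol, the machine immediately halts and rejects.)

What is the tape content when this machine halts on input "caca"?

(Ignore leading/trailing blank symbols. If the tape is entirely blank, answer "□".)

Execution trace:
Initial: [r0]caca
Step 1: δ(r0, c) = (r0, c, L) → [r0]□caca
Step 2: δ(r0, □) = (r1, b, L) → [r1]□bcaca
Step 3: δ(r1, □) = (rA, b, L) → [rA]□bbcaca

The machine reaches the accept state rA and halts.

Final tape (ignoring leading/trailing blanks): bbcaca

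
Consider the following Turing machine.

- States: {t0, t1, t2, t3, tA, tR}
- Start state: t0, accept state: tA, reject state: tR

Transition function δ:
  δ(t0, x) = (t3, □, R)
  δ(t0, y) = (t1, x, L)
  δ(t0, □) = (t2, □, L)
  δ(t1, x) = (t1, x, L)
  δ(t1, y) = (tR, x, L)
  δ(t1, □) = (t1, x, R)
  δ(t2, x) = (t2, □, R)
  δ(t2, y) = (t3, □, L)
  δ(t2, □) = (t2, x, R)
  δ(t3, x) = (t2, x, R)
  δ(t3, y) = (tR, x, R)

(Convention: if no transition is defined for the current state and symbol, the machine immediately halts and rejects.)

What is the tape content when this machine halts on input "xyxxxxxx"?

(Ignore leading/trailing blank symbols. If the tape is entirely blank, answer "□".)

Execution trace:
Initial: [t0]xyxxxxxx
Step 1: δ(t0, x) = (t3, □, R) → □[t3]yxxxxxx
Step 2: δ(t3, y) = (tR, x, R) → □x[tR]xxxxxx

The machine reaches the reject state tR and halts.

Final tape (ignoring leading/trailing blanks): xxxxxxx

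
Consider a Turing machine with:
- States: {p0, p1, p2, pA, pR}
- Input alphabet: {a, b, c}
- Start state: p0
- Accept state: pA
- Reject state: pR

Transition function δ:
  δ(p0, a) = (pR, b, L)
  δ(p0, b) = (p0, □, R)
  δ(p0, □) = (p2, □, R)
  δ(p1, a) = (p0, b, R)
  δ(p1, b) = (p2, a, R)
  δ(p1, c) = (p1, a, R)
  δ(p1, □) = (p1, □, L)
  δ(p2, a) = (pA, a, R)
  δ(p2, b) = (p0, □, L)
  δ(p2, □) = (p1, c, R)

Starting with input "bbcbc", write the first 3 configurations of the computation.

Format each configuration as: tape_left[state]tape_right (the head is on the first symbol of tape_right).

Transitions applied:
Step 1: δ(p0, b) = (p0, □, R)
Step 2: δ(p0, b) = (p0, □, R)

The first 3 configurations are:
[p0]bbcbc ⊢ □[p0]bcbc ⊢ □□[p0]cbc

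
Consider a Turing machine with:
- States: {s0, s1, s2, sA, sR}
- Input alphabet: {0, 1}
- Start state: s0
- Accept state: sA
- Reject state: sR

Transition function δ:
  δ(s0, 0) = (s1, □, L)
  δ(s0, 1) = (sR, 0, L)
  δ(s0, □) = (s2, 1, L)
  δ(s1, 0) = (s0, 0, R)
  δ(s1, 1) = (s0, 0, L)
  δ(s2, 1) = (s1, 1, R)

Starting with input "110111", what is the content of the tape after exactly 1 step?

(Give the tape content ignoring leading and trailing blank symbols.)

Execution trace:
Initial: [s0]110111
Step 1: δ(s0, 1) = (sR, 0, L) → [sR]□010111

The machine reaches the reject state sR and halts.

After 1 step, the tape (ignoring leading/trailing blanks) is: 010111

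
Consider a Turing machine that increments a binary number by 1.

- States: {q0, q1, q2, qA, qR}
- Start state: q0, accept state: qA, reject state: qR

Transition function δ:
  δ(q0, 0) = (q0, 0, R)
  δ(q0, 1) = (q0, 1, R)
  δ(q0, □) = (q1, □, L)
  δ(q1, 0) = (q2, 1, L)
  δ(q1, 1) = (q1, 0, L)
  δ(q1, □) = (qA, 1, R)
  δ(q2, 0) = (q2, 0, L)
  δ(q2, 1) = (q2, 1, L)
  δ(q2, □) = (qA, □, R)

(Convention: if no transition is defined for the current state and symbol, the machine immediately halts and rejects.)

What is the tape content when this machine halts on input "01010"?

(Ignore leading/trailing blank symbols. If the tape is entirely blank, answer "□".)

Execution trace:
Initial: [q0]01010
Step 1: δ(q0, 0) = (q0, 0, R) → 0[q0]1010
Step 2: δ(q0, 1) = (q0, 1, R) → 01[q0]010
Step 3: δ(q0, 0) = (q0, 0, R) → 010[q0]10
Step 4: δ(q0, 1) = (q0, 1, R) → 0101[q0]0
Step 5: δ(q0, 0) = (q0, 0, R) → 01010[q0]□
Step 6: δ(q0, □) = (q1, □, L) → 0101[q1]0□
Step 7: δ(q1, 0) = (q2, 1, L) → 010[q2]11□
Step 8: δ(q2, 1) = (q2, 1, L) → 01[q2]011□
Step 9: δ(q2, 0) = (q2, 0, L) → 0[q2]1011□
Step 10: δ(q2, 1) = (q2, 1, L) → [q2]01011□
Step 11: δ(q2, 0) = (q2, 0, L) → [q2]□01011□
Step 12: δ(q2, □) = (qA, □, R) → □[qA]01011□

The machine reaches the accept state qA and halts.

Final tape (ignoring leading/trailing blanks): 01011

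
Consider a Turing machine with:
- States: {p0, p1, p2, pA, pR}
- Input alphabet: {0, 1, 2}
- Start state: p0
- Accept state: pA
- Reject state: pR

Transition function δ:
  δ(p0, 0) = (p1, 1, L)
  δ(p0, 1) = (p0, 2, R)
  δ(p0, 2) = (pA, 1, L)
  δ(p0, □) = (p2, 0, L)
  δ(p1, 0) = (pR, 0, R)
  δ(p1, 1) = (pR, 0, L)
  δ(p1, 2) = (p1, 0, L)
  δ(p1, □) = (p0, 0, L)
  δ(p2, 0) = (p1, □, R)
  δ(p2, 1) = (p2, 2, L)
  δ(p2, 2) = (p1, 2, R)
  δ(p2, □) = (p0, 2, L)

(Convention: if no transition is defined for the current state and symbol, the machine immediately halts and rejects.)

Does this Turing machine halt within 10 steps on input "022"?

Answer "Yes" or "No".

Execution trace:
Initial: [p0]022
Step 1: δ(p0, 0) = (p1, 1, L) → [p1]□122
Step 2: δ(p1, □) = (p0, 0, L) → [p0]□0122
Step 3: δ(p0, □) = (p2, 0, L) → [p2]□00122
Step 4: δ(p2, □) = (p0, 2, L) → [p0]□200122
Step 5: δ(p0, □) = (p2, 0, L) → [p2]□0200122
Step 6: δ(p2, □) = (p0, 2, L) → [p0]□20200122
Step 7: δ(p0, □) = (p2, 0, L) → [p2]□020200122
Step 8: δ(p2, □) = (p0, 2, L) → [p0]□2020200122
Step 9: δ(p0, □) = (p2, 0, L) → [p2]□02020200122
Step 10: δ(p2, □) = (p0, 2, L) → [p0]□202020200122

The machine has not reached a halting state after 10 steps.
The machine did not halt within the 10-step bound.

Answer: No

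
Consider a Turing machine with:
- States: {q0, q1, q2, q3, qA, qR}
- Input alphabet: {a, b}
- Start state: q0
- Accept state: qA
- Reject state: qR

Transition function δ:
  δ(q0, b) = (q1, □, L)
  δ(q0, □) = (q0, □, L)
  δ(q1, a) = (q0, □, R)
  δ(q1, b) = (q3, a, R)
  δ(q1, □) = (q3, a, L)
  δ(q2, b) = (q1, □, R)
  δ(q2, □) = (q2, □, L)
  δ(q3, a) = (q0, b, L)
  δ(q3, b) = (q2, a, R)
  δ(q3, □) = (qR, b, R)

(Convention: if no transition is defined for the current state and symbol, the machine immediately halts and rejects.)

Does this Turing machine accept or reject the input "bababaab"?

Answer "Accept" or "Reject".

Execution trace:
Initial: [q0]bababaab
Step 1: δ(q0, b) = (q1, □, L) → [q1]□□ababaab
Step 2: δ(q1, □) = (q3, a, L) → [q3]□a□ababaab
Step 3: δ(q3, □) = (qR, b, R) → b[qR]a□ababaab

The machine reaches the reject state qR and halts.

Answer: Reject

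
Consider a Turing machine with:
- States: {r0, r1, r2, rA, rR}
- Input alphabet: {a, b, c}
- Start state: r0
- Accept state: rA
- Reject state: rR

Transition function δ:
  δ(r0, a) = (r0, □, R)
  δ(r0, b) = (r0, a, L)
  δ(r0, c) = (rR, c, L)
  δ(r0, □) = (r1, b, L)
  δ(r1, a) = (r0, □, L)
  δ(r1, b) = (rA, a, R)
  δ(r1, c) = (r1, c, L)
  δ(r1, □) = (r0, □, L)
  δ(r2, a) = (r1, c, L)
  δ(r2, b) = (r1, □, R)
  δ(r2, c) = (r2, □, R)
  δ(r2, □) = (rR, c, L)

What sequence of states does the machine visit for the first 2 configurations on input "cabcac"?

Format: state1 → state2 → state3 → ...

Execution trace:
Initial: [r0]cabcac
Step 1: δ(r0, c) = (rR, c, L) → [rR]□cabcac

The machine reaches the reject state rR and halts.

State sequence: r0 → rR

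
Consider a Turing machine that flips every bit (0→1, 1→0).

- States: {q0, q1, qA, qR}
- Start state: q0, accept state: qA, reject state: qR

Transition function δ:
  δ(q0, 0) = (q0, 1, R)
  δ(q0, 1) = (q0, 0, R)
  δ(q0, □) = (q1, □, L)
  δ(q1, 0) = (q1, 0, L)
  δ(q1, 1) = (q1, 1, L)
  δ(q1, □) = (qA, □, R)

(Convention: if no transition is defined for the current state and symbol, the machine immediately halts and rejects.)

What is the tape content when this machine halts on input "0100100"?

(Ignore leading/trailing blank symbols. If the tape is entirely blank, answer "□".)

Execution trace:
Initial: [q0]0100100
Step 1: δ(q0, 0) = (q0, 1, R) → 1[q0]100100
Step 2: δ(q0, 1) = (q0, 0, R) → 10[q0]00100
Step 3: δ(q0, 0) = (q0, 1, R) → 101[q0]0100
Step 4: δ(q0, 0) = (q0, 1, R) → 1011[q0]100
Step 5: δ(q0, 1) = (q0, 0, R) → 10110[q0]00
Step 6: δ(q0, 0) = (q0, 1, R) → 101101[q0]0
Step 7: δ(q0, 0) = (q0, 1, R) → 1011011[q0]□
Step 8: δ(q0, □) = (q1, □, L) → 101101[q1]1□
Step 9: δ(q1, 1) = (q1, 1, L) → 10110[q1]11□
Step 10: δ(q1, 1) = (q1, 1, L) → 1011[q1]011□
Step 11: δ(q1, 0) = (q1, 0, L) → 101[q1]1011□
Step 12: δ(q1, 1) = (q1, 1, L) → 10[q1]11011□
Step 13: δ(q1, 1) = (q1, 1, L) → 1[q1]011011□
Step 14: δ(q1, 0) = (q1, 0, L) → [q1]1011011□
Step 15: δ(q1, 1) = (q1, 1, L) → [q1]□1011011□
Step 16: δ(q1, □) = (qA, □, R) → □[qA]1011011□

The machine reaches the accept state qA and halts.

Final tape (ignoring leading/trailing blanks): 1011011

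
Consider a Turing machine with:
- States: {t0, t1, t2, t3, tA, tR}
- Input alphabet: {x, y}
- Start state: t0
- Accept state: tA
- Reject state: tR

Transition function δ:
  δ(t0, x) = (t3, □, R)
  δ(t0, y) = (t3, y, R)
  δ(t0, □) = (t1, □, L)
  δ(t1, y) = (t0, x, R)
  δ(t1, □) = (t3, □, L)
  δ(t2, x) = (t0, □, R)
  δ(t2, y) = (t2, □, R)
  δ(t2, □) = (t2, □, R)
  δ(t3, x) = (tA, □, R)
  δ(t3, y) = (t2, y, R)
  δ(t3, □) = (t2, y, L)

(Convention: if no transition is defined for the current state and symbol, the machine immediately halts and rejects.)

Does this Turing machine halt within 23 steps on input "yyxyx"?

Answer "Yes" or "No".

Execution trace:
Initial: [t0]yyxyx
Step 1: δ(t0, y) = (t3, y, R) → y[t3]yxyx
Step 2: δ(t3, y) = (t2, y, R) → yy[t2]xyx
Step 3: δ(t2, x) = (t0, □, R) → yy□[t0]yx
Step 4: δ(t0, y) = (t3, y, R) → yy□y[t3]x
Step 5: δ(t3, x) = (tA, □, R) → yy□y□[tA]□

The machine reaches the accept state tA and halts.
The machine halted after 5 steps (within the 23-step bound).

Answer: Yes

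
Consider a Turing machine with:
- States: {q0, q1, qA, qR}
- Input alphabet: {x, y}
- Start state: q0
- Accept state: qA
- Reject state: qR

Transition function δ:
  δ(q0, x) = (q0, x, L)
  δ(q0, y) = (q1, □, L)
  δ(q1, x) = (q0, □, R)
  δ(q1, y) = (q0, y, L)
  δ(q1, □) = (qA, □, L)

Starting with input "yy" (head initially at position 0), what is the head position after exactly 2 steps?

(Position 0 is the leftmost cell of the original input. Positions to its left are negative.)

Execution trace (head position shown):
Step 0: [q0]yy  (head at position 0)
Step 1: move left → [q1]□□y  (head at position -1)
Step 2: move left → [qA]□□□y  (head at position -2)

After 2 steps, the head is at position -2.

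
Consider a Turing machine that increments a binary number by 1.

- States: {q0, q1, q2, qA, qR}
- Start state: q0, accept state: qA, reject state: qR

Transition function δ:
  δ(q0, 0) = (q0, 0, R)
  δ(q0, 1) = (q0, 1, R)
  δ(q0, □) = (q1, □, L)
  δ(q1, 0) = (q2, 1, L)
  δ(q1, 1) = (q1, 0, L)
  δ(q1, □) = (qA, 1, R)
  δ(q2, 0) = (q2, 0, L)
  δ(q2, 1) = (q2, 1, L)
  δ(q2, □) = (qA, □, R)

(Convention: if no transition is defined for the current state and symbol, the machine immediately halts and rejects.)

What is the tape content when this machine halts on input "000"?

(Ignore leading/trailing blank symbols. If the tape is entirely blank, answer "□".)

Execution trace:
Initial: [q0]000
Step 1: δ(q0, 0) = (q0, 0, R) → 0[q0]00
Step 2: δ(q0, 0) = (q0, 0, R) → 00[q0]0
Step 3: δ(q0, 0) = (q0, 0, R) → 000[q0]□
Step 4: δ(q0, □) = (q1, □, L) → 00[q1]0□
Step 5: δ(q1, 0) = (q2, 1, L) → 0[q2]01□
Step 6: δ(q2, 0) = (q2, 0, L) → [q2]001□
Step 7: δ(q2, 0) = (q2, 0, L) → [q2]□001□
Step 8: δ(q2, □) = (qA, □, R) → □[qA]001□

The machine reaches the accept state qA and halts.

Final tape (ignoring leading/trailing blanks): 001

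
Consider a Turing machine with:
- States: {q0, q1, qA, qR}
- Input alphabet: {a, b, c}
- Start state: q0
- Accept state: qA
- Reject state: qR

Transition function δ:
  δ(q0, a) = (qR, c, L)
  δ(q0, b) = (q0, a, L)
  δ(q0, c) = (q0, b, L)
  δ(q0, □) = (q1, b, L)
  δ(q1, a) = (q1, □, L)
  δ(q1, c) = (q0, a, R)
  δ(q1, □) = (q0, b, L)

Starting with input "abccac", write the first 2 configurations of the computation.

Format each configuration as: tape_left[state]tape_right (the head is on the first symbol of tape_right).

Transitions applied:
Step 1: δ(q0, a) = (qR, c, L)

The first 2 configurations are:
[q0]abccac ⊢ [qR]□cbccac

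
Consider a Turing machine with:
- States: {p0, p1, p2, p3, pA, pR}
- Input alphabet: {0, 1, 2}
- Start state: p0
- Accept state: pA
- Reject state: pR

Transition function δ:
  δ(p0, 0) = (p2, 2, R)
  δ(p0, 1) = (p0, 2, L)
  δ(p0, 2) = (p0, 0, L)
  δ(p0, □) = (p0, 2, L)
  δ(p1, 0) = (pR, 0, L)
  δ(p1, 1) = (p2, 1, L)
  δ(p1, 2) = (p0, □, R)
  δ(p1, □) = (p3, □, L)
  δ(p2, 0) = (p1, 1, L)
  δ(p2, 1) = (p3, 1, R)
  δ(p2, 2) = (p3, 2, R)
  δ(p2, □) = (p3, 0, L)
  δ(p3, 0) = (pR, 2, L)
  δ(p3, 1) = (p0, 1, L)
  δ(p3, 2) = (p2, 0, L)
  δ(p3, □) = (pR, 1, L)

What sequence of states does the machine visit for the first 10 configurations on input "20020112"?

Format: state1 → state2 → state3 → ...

Execution trace:
Initial: [p0]20020112
Step 1: δ(p0, 2) = (p0, 0, L) → [p0]□00020112
Step 2: δ(p0, □) = (p0, 2, L) → [p0]□200020112
Step 3: δ(p0, □) = (p0, 2, L) → [p0]□2200020112
Step 4: δ(p0, □) = (p0, 2, L) → [p0]□22200020112
Step 5: δ(p0, □) = (p0, 2, L) → [p0]□222200020112
Step 6: δ(p0, □) = (p0, 2, L) → [p0]□2222200020112
Step 7: δ(p0, □) = (p0, 2, L) → [p0]□22222200020112
Step 8: δ(p0, □) = (p0, 2, L) → [p0]□222222200020112
Step 9: δ(p0, □) = (p0, 2, L) → [p0]□2222222200020112

State sequence: p0 → p0 → p0 → p0 → p0 → p0 → p0 → p0 → p0 → p0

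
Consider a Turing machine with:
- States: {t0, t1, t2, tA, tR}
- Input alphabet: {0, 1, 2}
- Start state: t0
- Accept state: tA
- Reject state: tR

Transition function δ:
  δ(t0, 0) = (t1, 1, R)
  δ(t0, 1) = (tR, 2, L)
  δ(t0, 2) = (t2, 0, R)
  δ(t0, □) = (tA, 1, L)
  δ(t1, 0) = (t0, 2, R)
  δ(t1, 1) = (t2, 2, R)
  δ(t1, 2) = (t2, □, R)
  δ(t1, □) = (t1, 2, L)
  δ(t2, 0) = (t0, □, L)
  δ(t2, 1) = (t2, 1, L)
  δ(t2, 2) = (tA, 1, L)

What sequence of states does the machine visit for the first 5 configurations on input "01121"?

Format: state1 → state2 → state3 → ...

Execution trace:
Initial: [t0]01121
Step 1: δ(t0, 0) = (t1, 1, R) → 1[t1]1121
Step 2: δ(t1, 1) = (t2, 2, R) → 12[t2]121
Step 3: δ(t2, 1) = (t2, 1, L) → 1[t2]2121
Step 4: δ(t2, 2) = (tA, 1, L) → [tA]11121

The machine reaches the accept state tA and halts.

State sequence: t0 → t1 → t2 → t2 → tA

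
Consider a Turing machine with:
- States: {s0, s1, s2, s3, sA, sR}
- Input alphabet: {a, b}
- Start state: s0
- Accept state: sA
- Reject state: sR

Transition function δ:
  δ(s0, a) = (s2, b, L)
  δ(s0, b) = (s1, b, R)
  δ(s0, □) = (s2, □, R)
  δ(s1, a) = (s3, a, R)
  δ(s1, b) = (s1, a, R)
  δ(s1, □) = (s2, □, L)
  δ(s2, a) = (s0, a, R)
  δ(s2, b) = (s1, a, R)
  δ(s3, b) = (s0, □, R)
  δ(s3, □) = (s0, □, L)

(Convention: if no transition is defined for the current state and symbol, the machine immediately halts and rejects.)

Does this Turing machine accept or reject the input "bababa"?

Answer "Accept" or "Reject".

Execution trace:
Initial: [s0]bababa
Step 1: δ(s0, b) = (s1, b, R) → b[s1]ababa
Step 2: δ(s1, a) = (s3, a, R) → ba[s3]baba
Step 3: δ(s3, b) = (s0, □, R) → ba□[s0]aba
Step 4: δ(s0, a) = (s2, b, L) → ba[s2]□bba

No transition is defined for δ(s2, □). By convention the machine halts and rejects.

Answer: Reject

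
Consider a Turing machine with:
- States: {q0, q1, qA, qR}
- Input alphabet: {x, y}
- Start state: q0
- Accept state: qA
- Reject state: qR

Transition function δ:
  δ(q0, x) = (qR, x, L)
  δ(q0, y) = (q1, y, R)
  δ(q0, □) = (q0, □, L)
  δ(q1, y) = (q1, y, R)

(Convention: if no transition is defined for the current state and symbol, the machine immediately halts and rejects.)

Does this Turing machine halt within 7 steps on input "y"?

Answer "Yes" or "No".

Execution trace:
Initial: [q0]y
Step 1: δ(q0, y) = (q1, y, R) → y[q1]□

No transition is defined for δ(q1, □). By convention the machine halts and rejects.
The machine halted after 1 step (within the 7-step bound).

Answer: Yes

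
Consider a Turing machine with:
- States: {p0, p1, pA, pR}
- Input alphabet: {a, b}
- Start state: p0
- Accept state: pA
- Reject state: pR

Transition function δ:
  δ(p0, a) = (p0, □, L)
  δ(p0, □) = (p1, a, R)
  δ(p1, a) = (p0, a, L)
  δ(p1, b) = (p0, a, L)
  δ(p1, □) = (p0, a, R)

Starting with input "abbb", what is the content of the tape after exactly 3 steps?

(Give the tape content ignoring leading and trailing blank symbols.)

Execution trace:
Initial: [p0]abbb
Step 1: δ(p0, a) = (p0, □, L) → [p0]□□bbb
Step 2: δ(p0, □) = (p1, a, R) → a[p1]□bbb
Step 3: δ(p1, □) = (p0, a, R) → aa[p0]bbb

No transition is defined for δ(p0, b). By convention the machine halts and rejects.

After 3 steps, the tape (ignoring leading/trailing blanks) is: aabbb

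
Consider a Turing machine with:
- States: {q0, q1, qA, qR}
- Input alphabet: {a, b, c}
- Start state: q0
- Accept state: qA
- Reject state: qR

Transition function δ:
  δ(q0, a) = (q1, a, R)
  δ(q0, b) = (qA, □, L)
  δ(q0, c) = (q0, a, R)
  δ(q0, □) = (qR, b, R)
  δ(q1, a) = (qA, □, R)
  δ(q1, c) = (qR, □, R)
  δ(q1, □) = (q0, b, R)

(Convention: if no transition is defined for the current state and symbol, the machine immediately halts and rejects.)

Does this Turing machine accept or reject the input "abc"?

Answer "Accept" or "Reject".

Execution trace:
Initial: [q0]abc
Step 1: δ(q0, a) = (q1, a, R) → a[q1]bc

No transition is defined for δ(q1, b). By convention the machine halts and rejects.

Answer: Reject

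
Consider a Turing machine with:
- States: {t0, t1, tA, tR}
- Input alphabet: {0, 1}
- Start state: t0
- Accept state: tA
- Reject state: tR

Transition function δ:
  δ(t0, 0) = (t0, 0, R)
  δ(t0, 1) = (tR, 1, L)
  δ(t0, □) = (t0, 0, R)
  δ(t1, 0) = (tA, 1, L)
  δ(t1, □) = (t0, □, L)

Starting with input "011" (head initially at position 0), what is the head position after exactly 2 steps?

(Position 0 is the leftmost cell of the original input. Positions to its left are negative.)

Execution trace (head position shown):
Step 0: [t0]011  (head at position 0)
Step 1: move right → 0[t0]11  (head at position 1)
Step 2: move left → [tR]011  (head at position 0)

After 2 steps, the head is at position 0.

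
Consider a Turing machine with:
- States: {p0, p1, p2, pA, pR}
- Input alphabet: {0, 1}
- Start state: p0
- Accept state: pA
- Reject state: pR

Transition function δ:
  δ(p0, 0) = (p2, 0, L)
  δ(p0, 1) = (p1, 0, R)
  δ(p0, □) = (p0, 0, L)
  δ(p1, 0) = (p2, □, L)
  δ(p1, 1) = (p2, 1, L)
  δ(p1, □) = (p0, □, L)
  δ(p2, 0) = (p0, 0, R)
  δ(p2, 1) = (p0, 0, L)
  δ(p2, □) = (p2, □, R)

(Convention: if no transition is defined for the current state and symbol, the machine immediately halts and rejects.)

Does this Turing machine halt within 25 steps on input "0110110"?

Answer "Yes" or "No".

Execution trace:
Initial: [p0]0110110
Step 1: δ(p0, 0) = (p2, 0, L) → [p2]□0110110
Step 2: δ(p2, □) = (p2, □, R) → □[p2]0110110
Step 3: δ(p2, 0) = (p0, 0, R) → □0[p0]110110
Step 4: δ(p0, 1) = (p1, 0, R) → □00[p1]10110
Step 5: δ(p1, 1) = (p2, 1, L) → □0[p2]010110
Step 6: δ(p2, 0) = (p0, 0, R) → □00[p0]10110
Step 7: δ(p0, 1) = (p1, 0, R) → □000[p1]0110
Step 8: δ(p1, 0) = (p2, □, L) → □00[p2]0□110
Step 9: δ(p2, 0) = (p0, 0, R) → □000[p0]□110
Step 10: δ(p0, □) = (p0, 0, L) → □00[p0]00110
Step 11: δ(p0, 0) = (p2, 0, L) → □0[p2]000110
Step 12: δ(p2, 0) = (p0, 0, R) → □00[p0]00110
Step 13: δ(p0, 0) = (p2, 0, L) → □0[p2]000110
Step 14: δ(p2, 0) = (p0, 0, R) → □00[p0]00110
Step 15: δ(p0, 0) = (p2, 0, L) → □0[p2]000110
Step 16: δ(p2, 0) = (p0, 0, R) → □00[p0]00110
Step 17: δ(p0, 0) = (p2, 0, L) → □0[p2]000110
Step 18: δ(p2, 0) = (p0, 0, R) → □00[p0]00110
Step 19: δ(p0, 0) = (p2, 0, L) → □0[p2]000110
Step 20: δ(p2, 0) = (p0, 0, R) → □00[p0]00110
Step 21: δ(p0, 0) = (p2, 0, L) → □0[p2]000110
Step 22: δ(p2, 0) = (p0, 0, R) → □00[p0]00110
Step 23: δ(p0, 0) = (p2, 0, L) → □0[p2]000110
Step 24: δ(p2, 0) = (p0, 0, R) → □00[p0]00110
Step 25: δ(p0, 0) = (p2, 0, L) → □0[p2]000110

The machine has not reached a halting state after 25 steps.
The machine did not halt within the 25-step bound.

Answer: No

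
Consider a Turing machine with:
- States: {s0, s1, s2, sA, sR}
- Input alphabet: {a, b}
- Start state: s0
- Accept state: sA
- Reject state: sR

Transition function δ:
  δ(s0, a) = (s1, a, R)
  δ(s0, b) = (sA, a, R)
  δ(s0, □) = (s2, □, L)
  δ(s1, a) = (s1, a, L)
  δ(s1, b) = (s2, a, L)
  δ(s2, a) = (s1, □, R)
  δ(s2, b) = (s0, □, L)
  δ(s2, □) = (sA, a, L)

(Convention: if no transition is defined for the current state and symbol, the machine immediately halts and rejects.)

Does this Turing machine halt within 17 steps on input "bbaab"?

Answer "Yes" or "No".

Execution trace:
Initial: [s0]bbaab
Step 1: δ(s0, b) = (sA, a, R) → a[sA]baab

The machine reaches the accept state sA and halts.
The machine halted after 1 step (within the 17-step bound).

Answer: Yes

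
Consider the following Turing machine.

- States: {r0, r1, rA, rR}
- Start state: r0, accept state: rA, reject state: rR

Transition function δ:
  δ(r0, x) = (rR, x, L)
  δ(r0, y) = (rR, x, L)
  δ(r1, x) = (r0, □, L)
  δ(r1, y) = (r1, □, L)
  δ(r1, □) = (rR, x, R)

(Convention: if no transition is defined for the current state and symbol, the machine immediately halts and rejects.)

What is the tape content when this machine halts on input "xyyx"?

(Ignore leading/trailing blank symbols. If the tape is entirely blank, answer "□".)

Execution trace:
Initial: [r0]xyyx
Step 1: δ(r0, x) = (rR, x, L) → [rR]□xyyx

The machine reaches the reject state rR and halts.

Final tape (ignoring leading/trailing blanks): xyyx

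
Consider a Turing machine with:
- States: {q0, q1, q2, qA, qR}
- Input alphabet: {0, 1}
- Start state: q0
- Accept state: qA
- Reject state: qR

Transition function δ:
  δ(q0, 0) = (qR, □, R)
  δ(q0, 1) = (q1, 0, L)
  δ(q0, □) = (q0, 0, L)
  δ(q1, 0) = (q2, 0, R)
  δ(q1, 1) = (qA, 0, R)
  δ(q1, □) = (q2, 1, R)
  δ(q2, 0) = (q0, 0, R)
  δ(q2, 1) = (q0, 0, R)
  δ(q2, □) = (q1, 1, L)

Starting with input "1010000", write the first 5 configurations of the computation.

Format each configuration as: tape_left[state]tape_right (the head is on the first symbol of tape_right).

Transitions applied:
Step 1: δ(q0, 1) = (q1, 0, L)
Step 2: δ(q1, □) = (q2, 1, R)
Step 3: δ(q2, 0) = (q0, 0, R)
Step 4: δ(q0, 0) = (qR, □, R)

The first 5 configurations are:
[q0]1010000 ⊢ [q1]□0010000 ⊢ 1[q2]0010000 ⊢ 10[q0]010000 ⊢ 10□[qR]10000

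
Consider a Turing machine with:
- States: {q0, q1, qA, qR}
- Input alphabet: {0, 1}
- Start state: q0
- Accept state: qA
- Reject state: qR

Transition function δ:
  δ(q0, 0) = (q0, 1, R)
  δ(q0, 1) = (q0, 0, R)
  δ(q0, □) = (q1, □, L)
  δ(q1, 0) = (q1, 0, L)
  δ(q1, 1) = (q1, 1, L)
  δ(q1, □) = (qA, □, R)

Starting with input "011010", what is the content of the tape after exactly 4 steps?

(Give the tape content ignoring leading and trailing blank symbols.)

Execution trace:
Initial: [q0]011010
Step 1: δ(q0, 0) = (q0, 1, R) → 1[q0]11010
Step 2: δ(q0, 1) = (q0, 0, R) → 10[q0]1010
Step 3: δ(q0, 1) = (q0, 0, R) → 100[q0]010
Step 4: δ(q0, 0) = (q0, 1, R) → 1001[q0]10

After 4 steps, the tape (ignoring leading/trailing blanks) is: 100110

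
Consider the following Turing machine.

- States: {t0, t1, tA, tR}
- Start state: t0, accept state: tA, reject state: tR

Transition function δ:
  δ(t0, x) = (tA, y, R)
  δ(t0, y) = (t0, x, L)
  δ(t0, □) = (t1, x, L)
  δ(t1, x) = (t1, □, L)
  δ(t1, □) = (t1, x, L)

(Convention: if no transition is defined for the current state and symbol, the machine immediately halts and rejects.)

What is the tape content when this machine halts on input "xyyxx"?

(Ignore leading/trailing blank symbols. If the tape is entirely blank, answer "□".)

Execution trace:
Initial: [t0]xyyxx
Step 1: δ(t0, x) = (tA, y, R) → y[tA]yyxx

The machine reaches the accept state tA and halts.

Final tape (ignoring leading/trailing blanks): yyyxx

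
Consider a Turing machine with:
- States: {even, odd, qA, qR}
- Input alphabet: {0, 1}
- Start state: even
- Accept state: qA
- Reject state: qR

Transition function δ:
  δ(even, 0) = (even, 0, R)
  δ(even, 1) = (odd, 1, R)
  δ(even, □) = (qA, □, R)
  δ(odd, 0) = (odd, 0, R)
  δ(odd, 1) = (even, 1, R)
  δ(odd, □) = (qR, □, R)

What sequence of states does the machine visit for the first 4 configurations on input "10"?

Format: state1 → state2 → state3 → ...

Execution trace:
Initial: [even]10
Step 1: δ(even, 1) = (odd, 1, R) → 1[odd]0
Step 2: δ(odd, 0) = (odd, 0, R) → 10[odd]□
Step 3: δ(odd, □) = (qR, □, R) → 10□[qR]□

The machine reaches the reject state qR and halts.

State sequence: even → odd → odd → qR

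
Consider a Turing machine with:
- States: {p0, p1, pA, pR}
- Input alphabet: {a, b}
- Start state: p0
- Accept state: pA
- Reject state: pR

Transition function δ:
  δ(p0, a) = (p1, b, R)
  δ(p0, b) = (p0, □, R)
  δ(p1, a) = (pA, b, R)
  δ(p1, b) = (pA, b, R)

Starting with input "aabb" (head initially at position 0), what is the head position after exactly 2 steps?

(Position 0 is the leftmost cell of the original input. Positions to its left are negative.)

Execution trace (head position shown):
Step 0: [p0]aabb  (head at position 0)
Step 1: move right → b[p1]abb  (head at position 1)
Step 2: move right → bb[pA]bb  (head at position 2)

After 2 steps, the head is at position 2.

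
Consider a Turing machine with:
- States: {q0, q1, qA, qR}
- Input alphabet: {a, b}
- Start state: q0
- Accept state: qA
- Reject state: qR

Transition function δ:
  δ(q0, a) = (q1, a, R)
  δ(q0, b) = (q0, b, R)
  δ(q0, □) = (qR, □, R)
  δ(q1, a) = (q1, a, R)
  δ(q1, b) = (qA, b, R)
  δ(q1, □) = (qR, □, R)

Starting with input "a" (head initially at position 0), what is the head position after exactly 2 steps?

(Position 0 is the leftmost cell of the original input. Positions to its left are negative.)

Execution trace (head position shown):
Step 0: [q0]a  (head at position 0)
Step 1: move right → a[q1]□  (head at position 1)
Step 2: move right → a□[qR]□  (head at position 2)

After 2 steps, the head is at position 2.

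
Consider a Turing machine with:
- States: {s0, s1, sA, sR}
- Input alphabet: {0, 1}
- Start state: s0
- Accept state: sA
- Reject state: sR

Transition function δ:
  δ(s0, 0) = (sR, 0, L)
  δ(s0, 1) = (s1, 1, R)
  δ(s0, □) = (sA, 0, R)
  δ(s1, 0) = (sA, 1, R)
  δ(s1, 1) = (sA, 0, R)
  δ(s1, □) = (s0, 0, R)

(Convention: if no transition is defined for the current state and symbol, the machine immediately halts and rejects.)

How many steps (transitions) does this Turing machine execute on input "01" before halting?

Execution trace:
Initial: [s0]01
Step 1: δ(s0, 0) = (sR, 0, L) → [sR]□01

The machine reaches the reject state sR and halts.

The machine executed 1 step before halting.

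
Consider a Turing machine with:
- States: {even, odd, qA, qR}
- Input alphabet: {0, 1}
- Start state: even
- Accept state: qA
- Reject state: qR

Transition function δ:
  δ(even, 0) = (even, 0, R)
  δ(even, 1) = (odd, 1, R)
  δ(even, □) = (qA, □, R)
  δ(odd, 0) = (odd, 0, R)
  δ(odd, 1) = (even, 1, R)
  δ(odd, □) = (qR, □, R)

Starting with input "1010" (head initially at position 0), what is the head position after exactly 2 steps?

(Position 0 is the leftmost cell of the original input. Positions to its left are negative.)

Execution trace (head position shown):
Step 0: [even]1010  (head at position 0)
Step 1: move right → 1[odd]010  (head at position 1)
Step 2: move right → 10[odd]10  (head at position 2)

After 2 steps, the head is at position 2.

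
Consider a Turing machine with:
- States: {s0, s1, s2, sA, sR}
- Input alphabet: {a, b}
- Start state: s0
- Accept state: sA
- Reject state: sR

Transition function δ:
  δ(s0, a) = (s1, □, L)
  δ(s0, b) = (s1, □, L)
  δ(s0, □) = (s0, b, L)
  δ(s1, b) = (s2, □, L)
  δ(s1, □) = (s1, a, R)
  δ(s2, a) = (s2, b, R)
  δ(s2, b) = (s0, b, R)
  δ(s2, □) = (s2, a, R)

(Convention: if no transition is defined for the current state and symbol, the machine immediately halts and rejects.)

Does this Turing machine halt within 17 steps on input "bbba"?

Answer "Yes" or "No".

Execution trace:
Initial: [s0]bbba
Step 1: δ(s0, b) = (s1, □, L) → [s1]□□bba
Step 2: δ(s1, □) = (s1, a, R) → a[s1]□bba
Step 3: δ(s1, □) = (s1, a, R) → aa[s1]bba
Step 4: δ(s1, b) = (s2, □, L) → a[s2]a□ba
Step 5: δ(s2, a) = (s2, b, R) → ab[s2]□ba
Step 6: δ(s2, □) = (s2, a, R) → aba[s2]ba
Step 7: δ(s2, b) = (s0, b, R) → abab[s0]a
Step 8: δ(s0, a) = (s1, □, L) → aba[s1]b□
Step 9: δ(s1, b) = (s2, □, L) → ab[s2]a□□
Step 10: δ(s2, a) = (s2, b, R) → abb[s2]□□
Step 11: δ(s2, □) = (s2, a, R) → abba[s2]□
Step 12: δ(s2, □) = (s2, a, R) → abbaa[s2]□
Step 13: δ(s2, □) = (s2, a, R) → abbaaa[s2]□
Step 14: δ(s2, □) = (s2, a, R) → abbaaaa[s2]□
Step 15: δ(s2, □) = (s2, a, R) → abbaaaaa[s2]□
Step 16: δ(s2, □) = (s2, a, R) → abbaaaaaa[s2]□
Step 17: δ(s2, □) = (s2, a, R) → abbaaaaaaa[s2]□

The machine has not reached a halting state after 17 steps.
The machine did not halt within the 17-step bound.

Answer: No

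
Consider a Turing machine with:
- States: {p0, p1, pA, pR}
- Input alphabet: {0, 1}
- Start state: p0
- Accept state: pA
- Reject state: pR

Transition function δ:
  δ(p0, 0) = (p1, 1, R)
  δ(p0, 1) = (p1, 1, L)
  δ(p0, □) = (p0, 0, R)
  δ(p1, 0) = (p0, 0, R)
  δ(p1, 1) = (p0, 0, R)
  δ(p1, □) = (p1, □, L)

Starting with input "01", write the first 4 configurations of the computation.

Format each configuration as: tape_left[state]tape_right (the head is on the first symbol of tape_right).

Transitions applied:
Step 1: δ(p0, 0) = (p1, 1, R)
Step 2: δ(p1, 1) = (p0, 0, R)
Step 3: δ(p0, □) = (p0, 0, R)

The first 4 configurations are:
[p0]01 ⊢ 1[p1]1 ⊢ 10[p0]□ ⊢ 100[p0]□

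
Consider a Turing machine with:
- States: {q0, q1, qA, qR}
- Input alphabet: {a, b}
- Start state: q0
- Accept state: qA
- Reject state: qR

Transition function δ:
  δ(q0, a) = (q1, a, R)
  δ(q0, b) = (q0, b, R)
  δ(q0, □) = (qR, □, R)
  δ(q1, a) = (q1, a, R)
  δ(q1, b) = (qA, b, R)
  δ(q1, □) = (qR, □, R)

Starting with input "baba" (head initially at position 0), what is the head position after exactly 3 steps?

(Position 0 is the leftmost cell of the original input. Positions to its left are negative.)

Execution trace (head position shown):
Step 0: [q0]baba  (head at position 0)
Step 1: move right → b[q0]aba  (head at position 1)
Step 2: move right → ba[q1]ba  (head at position 2)
Step 3: move right → bab[qA]a  (head at position 3)

After 3 steps, the head is at position 3.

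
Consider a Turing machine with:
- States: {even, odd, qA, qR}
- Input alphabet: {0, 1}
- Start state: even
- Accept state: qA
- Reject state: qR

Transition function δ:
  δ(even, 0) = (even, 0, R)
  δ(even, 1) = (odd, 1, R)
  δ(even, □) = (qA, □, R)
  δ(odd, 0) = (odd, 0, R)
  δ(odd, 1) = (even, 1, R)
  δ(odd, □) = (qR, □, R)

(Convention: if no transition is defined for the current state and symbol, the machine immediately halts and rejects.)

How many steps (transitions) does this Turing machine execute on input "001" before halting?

Execution trace:
Initial: [even]001
Step 1: δ(even, 0) = (even, 0, R) → 0[even]01
Step 2: δ(even, 0) = (even, 0, R) → 00[even]1
Step 3: δ(even, 1) = (odd, 1, R) → 001[odd]□
Step 4: δ(odd, □) = (qR, □, R) → 001□[qR]□

The machine reaches the reject state qR and halts.

The machine executed 4 steps before halting.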